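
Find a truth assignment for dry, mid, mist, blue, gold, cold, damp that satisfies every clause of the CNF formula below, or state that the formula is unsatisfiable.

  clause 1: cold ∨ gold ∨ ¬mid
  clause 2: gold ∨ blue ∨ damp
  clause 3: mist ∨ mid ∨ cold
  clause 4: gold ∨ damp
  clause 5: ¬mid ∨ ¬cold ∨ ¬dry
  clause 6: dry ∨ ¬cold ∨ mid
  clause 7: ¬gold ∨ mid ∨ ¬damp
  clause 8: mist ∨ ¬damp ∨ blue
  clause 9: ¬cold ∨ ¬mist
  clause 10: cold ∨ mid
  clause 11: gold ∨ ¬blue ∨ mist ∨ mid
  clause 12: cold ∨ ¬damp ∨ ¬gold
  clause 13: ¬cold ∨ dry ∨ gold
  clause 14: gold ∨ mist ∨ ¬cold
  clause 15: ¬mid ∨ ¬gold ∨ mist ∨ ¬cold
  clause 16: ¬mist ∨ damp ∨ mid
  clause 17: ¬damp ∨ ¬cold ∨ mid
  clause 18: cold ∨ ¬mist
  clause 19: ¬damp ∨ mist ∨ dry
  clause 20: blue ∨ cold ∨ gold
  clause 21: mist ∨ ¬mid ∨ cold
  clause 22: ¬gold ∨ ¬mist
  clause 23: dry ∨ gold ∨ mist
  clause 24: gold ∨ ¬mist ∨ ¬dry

Branch on gold: set gold = True.
The clause (¬mist) is unit, so mist = False.
Branch on mid: set mid = False.
The clause (cold) is unit, so cold = True.
The clause (dry) is unit, so dry = True.
The clause (¬damp) is unit, so damp = False.
No clause remains; blue is free.

dry=True,  mid=False,  mist=False,  blue=True,  gold=True,  cold=True,  damp=False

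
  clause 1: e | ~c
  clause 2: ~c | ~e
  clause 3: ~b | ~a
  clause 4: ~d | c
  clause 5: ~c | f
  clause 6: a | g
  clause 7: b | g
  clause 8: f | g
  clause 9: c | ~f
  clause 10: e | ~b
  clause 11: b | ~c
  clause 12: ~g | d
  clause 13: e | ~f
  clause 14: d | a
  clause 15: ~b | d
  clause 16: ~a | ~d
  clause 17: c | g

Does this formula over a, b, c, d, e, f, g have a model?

Unsatisfiable

Suppose e = 1.
(~c) alone gives c = 0.
(~d) alone gives d = 0.
(~f) alone gives f = 0.
(g) alone gives g = 1.
Now (~g) is unsatisfied and unit — conflict.
So e must be the other value — set e = 0.
(~c) alone gives c = 0.
(~d) alone gives d = 0.
(~f) alone gives f = 0.
(g) alone gives g = 1.
Now (~g) is unsatisfied and unit — conflict.
Both values of e lead to a conflict.
No assignment satisfies every clause.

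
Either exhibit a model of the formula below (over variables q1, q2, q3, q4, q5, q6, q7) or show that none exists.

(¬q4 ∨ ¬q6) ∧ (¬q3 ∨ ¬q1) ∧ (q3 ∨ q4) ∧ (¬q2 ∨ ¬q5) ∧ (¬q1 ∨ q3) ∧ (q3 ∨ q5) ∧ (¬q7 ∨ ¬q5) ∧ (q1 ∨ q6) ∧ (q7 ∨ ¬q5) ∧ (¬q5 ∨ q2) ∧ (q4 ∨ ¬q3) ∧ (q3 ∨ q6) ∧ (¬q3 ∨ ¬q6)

Branch on q4: set q4 = False.
Unit clause (q3) forces q3 = True.
Now (¬q3) is unsatisfied and unit — conflict.
Undo q4 and try q4 = True.
Unit clause (¬q6) forces q6 = False.
Unit clause (q1) forces q1 = True.
Unit clause (¬q3) forces q3 = False.
Now (q3) is unsatisfied and unit — conflict.
Either choice for q4 ends in contradiction.

UNSATISFIABLE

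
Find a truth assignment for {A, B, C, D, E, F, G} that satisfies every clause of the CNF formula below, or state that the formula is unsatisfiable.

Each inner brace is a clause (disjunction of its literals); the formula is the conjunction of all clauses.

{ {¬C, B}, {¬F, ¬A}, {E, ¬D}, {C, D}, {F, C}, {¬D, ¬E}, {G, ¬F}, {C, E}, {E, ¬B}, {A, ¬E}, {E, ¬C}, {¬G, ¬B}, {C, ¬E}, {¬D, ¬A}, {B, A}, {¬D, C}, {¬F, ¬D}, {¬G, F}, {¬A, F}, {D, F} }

Case C = False:
The clause (D) is unit, so D = True.
But (¬D) is also a unit clause — contradiction.
So C must be the other value — set C = True.
The clause (B) is unit, so B = True.
The clause (E) is unit, so E = True.
The clause (¬D) is unit, so D = False.
The clause (A) is unit, so A = True.
The clause (¬F) is unit, so F = False.
But (F) is also a unit clause — contradiction.
Either choice for C ends in contradiction.

UNSATISFIABLE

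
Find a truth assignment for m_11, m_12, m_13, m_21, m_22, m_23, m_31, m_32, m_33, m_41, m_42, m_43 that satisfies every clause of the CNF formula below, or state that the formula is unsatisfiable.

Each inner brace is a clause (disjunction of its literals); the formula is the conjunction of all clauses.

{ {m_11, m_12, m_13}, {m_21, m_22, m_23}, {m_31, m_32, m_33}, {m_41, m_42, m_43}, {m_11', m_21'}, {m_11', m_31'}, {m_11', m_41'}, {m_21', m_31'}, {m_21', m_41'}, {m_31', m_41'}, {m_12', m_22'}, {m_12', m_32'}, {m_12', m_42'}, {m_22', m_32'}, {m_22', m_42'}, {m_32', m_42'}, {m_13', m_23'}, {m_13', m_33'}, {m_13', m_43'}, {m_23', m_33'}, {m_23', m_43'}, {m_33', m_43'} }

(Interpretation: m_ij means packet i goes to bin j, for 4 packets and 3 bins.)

UNSATISFIABLE

Case m_11 = 0:
Case m_12 = 1:
(m_22') alone gives m_22 = 0.
(m_32') alone gives m_32 = 0.
(m_42') alone gives m_42 = 0.
Case m_21 = 1:
(m_31') alone gives m_31 = 0.
(m_33) alone gives m_33 = 1.
(m_41') alone gives m_41 = 0.
(m_43) alone gives m_43 = 1.
That conflicts with the unit clause (m_43').
So m_21 must be the other value — set m_21 = 0.
(m_23) alone gives m_23 = 1.
(m_13') alone gives m_13 = 0.
(m_33') alone gives m_33 = 0.
(m_31) alone gives m_31 = 1.
(m_41') alone gives m_41 = 0.
(m_43) alone gives m_43 = 1.
That conflicts with the unit clause (m_43').
Neither m_21 = 1 nor m_21 = 0 works.
So m_12 must be the other value — set m_12 = 0.
(m_13) alone gives m_13 = 1.
(m_23') alone gives m_23 = 0.
(m_33') alone gives m_33 = 0.
(m_43') alone gives m_43 = 0.
Case m_21 = 1:
(m_31') alone gives m_31 = 0.
(m_32) alone gives m_32 = 1.
(m_41') alone gives m_41 = 0.
(m_42) alone gives m_42 = 1.
That conflicts with the unit clause (m_42').
So m_21 must be the other value — set m_21 = 0.
(m_22) alone gives m_22 = 1.
(m_32') alone gives m_32 = 0.
(m_31) alone gives m_31 = 1.
(m_41') alone gives m_41 = 0.
(m_42) alone gives m_42 = 1.
That conflicts with the unit clause (m_42').
Neither m_21 = 1 nor m_21 = 0 works.
Neither m_12 = 1 nor m_12 = 0 works.
So m_11 must be the other value — set m_11 = 1.
(m_21') alone gives m_21 = 0.
(m_31') alone gives m_31 = 0.
(m_41') alone gives m_41 = 0.
Case m_22 = 1:
(m_12') alone gives m_12 = 0.
(m_32') alone gives m_32 = 0.
(m_33) alone gives m_33 = 1.
(m_42') alone gives m_42 = 0.
(m_43) alone gives m_43 = 1.
That conflicts with the unit clause (m_43').
So m_22 must be the other value — set m_22 = 0.
(m_23) alone gives m_23 = 1.
(m_13') alone gives m_13 = 0.
(m_33') alone gives m_33 = 0.
(m_32) alone gives m_32 = 1.
(m_12') alone gives m_12 = 0.
(m_42') alone gives m_42 = 0.
(m_43) alone gives m_43 = 1.
That conflicts with the unit clause (m_43').
Neither m_22 = 1 nor m_22 = 0 works.
Neither m_11 = 1 nor m_11 = 0 works.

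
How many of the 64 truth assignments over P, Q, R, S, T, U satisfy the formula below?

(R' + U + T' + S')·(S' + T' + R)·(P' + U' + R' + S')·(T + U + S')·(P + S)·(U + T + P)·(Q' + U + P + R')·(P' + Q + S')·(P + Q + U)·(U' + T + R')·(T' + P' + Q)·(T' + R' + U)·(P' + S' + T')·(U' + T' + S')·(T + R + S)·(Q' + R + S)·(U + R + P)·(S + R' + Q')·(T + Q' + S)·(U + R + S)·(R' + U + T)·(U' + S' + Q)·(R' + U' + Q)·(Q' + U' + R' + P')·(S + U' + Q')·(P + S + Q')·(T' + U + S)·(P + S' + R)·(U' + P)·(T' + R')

There are 2^6 = 64 truth assignments over (P, Q, R, S, T, U).
Split on S. With S = 1, the clauses containing S are satisfied and S' drops from the rest; 1 of the 2^5 = 32 assignments to the other variables satisfy what remains.
With S = 0, by the same count on the reduced clause set, 0 assignments work.
(One model: P=T, Q=T, R=F, S=T, T=F, U=T.)
Total: 1 + 0 = 1.

1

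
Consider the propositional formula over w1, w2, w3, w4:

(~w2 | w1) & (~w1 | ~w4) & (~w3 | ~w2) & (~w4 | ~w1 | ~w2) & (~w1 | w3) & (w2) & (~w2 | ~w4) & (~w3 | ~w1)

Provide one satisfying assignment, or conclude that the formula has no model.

From the singleton clause (w2), w2 = 1.
From the singleton clause (w1), w1 = 1.
From the singleton clause (~w4), w4 = 0.
From the singleton clause (~w3), w3 = 0.
Now (w3) is unsatisfied and unit — conflict.

UNSATISFIABLE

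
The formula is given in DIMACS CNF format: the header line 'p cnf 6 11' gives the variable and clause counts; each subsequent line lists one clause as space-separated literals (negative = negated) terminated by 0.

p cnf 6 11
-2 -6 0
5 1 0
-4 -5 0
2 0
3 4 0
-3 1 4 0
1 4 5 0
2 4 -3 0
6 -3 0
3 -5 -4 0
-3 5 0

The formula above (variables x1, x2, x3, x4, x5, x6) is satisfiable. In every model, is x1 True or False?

True

Suppose x1 = False.
The clause (x5) is unit, so x5 = True.
The clause (¬x4) is unit, so x4 = False.
The clause (x2) is unit, so x2 = True.
The clause (¬x6) is unit, so x6 = False.
The clause (x3) is unit, so x3 = True.
That conflicts with the unit clause (¬x3).
So every satisfying assignment has x1 = True.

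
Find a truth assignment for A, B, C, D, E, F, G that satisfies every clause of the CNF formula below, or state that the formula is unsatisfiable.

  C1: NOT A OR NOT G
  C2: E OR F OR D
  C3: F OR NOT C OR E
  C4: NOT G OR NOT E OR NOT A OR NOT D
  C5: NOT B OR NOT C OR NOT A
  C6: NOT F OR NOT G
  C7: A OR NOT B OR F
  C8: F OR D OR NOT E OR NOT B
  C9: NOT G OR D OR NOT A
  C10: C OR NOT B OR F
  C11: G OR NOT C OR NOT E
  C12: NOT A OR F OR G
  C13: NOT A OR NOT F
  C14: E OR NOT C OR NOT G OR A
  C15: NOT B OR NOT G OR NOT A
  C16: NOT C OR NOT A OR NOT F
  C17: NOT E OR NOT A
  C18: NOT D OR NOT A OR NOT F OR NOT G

Case A = false:
Case F = false:
(NOT B) alone gives B = false.
Case E = true:
Case G = true:
All clauses hold; C, D can take either value.

A ↦ false; B ↦ false; C ↦ false; D ↦ true; E ↦ true; F ↦ false; G ↦ true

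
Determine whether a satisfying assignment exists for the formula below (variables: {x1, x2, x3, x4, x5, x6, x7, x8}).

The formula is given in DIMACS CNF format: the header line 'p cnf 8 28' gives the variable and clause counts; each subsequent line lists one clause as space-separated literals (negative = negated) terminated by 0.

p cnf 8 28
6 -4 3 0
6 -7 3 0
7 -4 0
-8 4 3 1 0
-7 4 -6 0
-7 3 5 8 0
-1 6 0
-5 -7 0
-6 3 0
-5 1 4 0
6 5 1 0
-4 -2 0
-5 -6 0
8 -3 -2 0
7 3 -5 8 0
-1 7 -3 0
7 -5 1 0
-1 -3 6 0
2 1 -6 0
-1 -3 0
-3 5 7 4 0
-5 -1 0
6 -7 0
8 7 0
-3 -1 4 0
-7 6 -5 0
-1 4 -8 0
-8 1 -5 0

Branch on x7: set x7 = True.
From the singleton clause (¬x5), x5 = False.
From the singleton clause (x6), x6 = True.
From the singleton clause (x4), x4 = True.
From the singleton clause (x3), x3 = True.
From the singleton clause (¬x2), x2 = False.
From the singleton clause (x1), x1 = True.
Now (¬x1) is unsatisfied and unit — conflict.
So x7 must be the other value — set x7 = False.
From the singleton clause (¬x4), x4 = False.
From the singleton clause (x8), x8 = True.
From the singleton clause (¬x1), x1 = False.
From the singleton clause (x3), x3 = True.
From the singleton clause (¬x5), x5 = False.
Now (x5) is unsatisfied and unit — conflict.
Both values of x7 lead to a conflict.
No assignment satisfies every clause.

No, unsatisfiable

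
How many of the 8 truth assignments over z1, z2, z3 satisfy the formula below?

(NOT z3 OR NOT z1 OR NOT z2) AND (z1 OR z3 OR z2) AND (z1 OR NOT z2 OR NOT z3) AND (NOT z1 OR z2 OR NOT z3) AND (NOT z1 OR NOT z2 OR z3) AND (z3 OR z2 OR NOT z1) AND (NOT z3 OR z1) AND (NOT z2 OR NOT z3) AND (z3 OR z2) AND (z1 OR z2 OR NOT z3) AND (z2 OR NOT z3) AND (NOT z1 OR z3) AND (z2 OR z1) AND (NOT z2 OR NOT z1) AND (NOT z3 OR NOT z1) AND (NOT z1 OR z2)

1

There are 2^3 = 8 truth assignments over (z1, z2, z3).
Check each against the 16 clauses (columns in the order z1, z2, z3):
  F F F  ✗ fails (z1 OR z3 OR z2)
  F F T  ✗ fails (NOT z3 OR z1)
  F T F  ✓ satisfies all
  F T T  ✗ fails (z1 OR NOT z2 OR NOT z3)
  T F F  ✗ fails (z3 OR z2 OR NOT z1)
  T F T  ✗ fails (NOT z1 OR z2 OR NOT z3)
  T T F  ✗ fails (NOT z1 OR NOT z2 OR z3)
  T T T  ✗ fails (NOT z3 OR NOT z1 OR NOT z2)
1 of the 8 rows is a model.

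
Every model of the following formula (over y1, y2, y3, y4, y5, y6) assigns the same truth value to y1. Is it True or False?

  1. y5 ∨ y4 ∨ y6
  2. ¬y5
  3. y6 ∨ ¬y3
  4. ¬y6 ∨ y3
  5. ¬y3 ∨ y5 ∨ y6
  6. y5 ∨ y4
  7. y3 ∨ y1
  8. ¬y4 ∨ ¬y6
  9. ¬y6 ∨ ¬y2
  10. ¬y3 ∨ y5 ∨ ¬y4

True

Suppose y1 = False.
(¬y5) alone gives y5 = False.
(y4) alone gives y4 = True.
(y3) alone gives y3 = True.
That conflicts with the unit clause (¬y3).
So every satisfying assignment has y1 = True.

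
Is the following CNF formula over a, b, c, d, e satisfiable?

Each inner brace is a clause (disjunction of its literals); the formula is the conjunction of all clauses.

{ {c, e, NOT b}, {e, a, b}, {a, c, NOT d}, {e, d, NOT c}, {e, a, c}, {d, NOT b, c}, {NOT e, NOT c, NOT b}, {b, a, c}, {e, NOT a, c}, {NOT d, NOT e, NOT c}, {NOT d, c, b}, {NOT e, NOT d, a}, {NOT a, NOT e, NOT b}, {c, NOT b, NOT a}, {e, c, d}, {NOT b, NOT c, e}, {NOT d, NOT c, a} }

Yes, satisfiable

Case c = true:
Case e = true:
The clause (NOT b) is unit, so b = false.
The clause (NOT d) is unit, so d = false.
No clause remains; a is free.
A satisfying assignment: a: false,  b: false,  c: true,  d: false,  e: true.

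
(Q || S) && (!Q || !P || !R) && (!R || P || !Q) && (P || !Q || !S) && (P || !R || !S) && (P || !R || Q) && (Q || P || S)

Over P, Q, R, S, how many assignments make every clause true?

6

There are 2^4 = 16 truth assignments over (P, Q, R, S).
Check each against the 7 clauses (columns in the order P, Q, R, S):
  F F F F  ✗ fails (Q || S)
  F F F T  ✓ satisfies all
  F F T F  ✗ fails (Q || S)
  F F T T  ✗ fails (P || !R || !S)
  F T F F  ✓ satisfies all
  F T F T  ✗ fails (P || !Q || !S)
  F T T F  ✗ fails (!R || P || !Q)
  F T T T  ✗ fails (!R || P || !Q)
  T F F F  ✗ fails (Q || S)
  T F F T  ✓ satisfies all
  T F T F  ✗ fails (Q || S)
  T F T T  ✓ satisfies all
  T T F F  ✓ satisfies all
  T T F T  ✓ satisfies all
  T T T F  ✗ fails (!Q || !P || !R)
  T T T T  ✗ fails (!Q || !P || !R)
6 of the 16 rows are models.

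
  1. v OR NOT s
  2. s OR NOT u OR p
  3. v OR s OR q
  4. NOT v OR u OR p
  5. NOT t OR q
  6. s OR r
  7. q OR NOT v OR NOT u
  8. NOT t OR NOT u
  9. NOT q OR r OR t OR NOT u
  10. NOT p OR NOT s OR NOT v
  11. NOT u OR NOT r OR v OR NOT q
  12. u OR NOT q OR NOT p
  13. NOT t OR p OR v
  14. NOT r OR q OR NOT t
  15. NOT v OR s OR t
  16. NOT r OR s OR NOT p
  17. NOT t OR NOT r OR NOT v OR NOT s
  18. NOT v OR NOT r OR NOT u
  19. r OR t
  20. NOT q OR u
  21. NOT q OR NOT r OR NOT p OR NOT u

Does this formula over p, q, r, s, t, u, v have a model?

Unsatisfiable

Branch on v: set v = true.
Branch on u: set u = true.
Unit clause (q) forces q = true.
Unit clause (NOT t) forces t = false.
Unit clause (r) forces r = true.
But (NOT r) is also a unit clause — contradiction.
So u must be the other value — set u = false.
Unit clause (p) forces p = true.
Unit clause (NOT s) forces s = false.
Unit clause (r) forces r = true.
But (NOT r) is also a unit clause — contradiction.
Neither u = true nor u = false works.
So v must be the other value — set v = false.
Unit clause (NOT s) forces s = false.
Unit clause (q) forces q = true.
Unit clause (r) forces r = true.
Unit clause (NOT u) forces u = false.
But (u) is also a unit clause — contradiction.
Neither v = true nor v = false works.
No assignment satisfies every clause.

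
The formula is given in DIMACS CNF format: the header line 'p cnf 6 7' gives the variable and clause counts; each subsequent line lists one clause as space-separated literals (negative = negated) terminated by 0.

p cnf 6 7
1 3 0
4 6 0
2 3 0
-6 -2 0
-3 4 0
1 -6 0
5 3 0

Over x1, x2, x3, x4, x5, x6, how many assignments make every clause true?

11

There are 2^6 = 64 truth assignments over (x1, x2, x3, x4, x5, x6).
Split on x1. With x1 = True, the clauses containing x1 are satisfied and ¬x1 drops from the rest; 7 of the 2^5 = 32 assignments to the other variables satisfy what remains.
With x1 = False, by the same count on the reduced clause set, 4 assignments work.
Total: 7 + 4 = 11.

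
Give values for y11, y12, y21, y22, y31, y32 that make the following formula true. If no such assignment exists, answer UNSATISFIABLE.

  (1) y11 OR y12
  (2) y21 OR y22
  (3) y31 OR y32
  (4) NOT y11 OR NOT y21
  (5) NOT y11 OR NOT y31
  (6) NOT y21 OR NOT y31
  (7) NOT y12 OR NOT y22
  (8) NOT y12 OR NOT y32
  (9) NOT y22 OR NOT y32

UNSATISFIABLE

Case y11 = true:
The clause (NOT y21) is unit, so y21 = false.
The clause (y22) is unit, so y22 = true.
The clause (NOT y31) is unit, so y31 = false.
The clause (y32) is unit, so y32 = true.
But (NOT y32) is also a unit clause — contradiction.
Backtrack on y11: now try y11 = false.
The clause (y12) is unit, so y12 = true.
The clause (NOT y22) is unit, so y22 = false.
The clause (y21) is unit, so y21 = true.
The clause (NOT y31) is unit, so y31 = false.
The clause (y32) is unit, so y32 = true.
But (NOT y32) is also a unit clause — contradiction.
Both values of y11 lead to a conflict.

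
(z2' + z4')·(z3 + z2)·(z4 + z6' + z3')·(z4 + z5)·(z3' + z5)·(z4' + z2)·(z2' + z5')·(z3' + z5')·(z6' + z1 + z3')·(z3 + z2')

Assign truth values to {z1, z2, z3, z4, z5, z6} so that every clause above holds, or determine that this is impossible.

UNSATISFIABLE

Case z2 = 0:
(z3) alone gives z3 = 1.
(z5) alone gives z5 = 1.
That conflicts with the unit clause (z5').
That branch fails; take z2 = 1 instead.
(z4') alone gives z4 = 0.
(z5) alone gives z5 = 1.
That conflicts with the unit clause (z5').
Either choice for z2 ends in contradiction.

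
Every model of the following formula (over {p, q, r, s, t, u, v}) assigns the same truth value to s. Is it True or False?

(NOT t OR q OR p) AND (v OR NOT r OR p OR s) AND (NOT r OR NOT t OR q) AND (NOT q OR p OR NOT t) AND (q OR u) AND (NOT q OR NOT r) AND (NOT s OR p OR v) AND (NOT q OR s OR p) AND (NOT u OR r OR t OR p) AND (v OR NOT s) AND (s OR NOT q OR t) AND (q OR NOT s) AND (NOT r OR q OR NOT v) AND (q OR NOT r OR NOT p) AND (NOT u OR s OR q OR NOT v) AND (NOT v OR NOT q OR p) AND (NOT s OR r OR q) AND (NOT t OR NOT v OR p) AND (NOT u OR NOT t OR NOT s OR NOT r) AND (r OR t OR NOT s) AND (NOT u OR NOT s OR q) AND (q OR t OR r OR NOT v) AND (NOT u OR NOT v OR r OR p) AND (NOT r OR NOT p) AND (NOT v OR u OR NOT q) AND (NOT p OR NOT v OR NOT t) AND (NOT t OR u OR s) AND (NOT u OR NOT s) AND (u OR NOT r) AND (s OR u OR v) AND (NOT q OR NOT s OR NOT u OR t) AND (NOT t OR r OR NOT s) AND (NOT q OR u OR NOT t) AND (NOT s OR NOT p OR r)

False

Suppose s = true.
From the singleton clause (v), v = true.
From the singleton clause (q), q = true.
From the singleton clause (NOT r), r = false.
From the singleton clause (p), p = true.
But (NOT p) is also a unit clause — contradiction.
So every satisfying assignment has s = False.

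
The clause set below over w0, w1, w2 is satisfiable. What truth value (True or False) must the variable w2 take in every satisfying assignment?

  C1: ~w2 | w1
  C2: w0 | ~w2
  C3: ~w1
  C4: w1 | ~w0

Suppose w2 = 1.
(w1) alone gives w1 = 1.
Now (~w1) is unsatisfied and unit — conflict.
So every satisfying assignment has w2 = False.

False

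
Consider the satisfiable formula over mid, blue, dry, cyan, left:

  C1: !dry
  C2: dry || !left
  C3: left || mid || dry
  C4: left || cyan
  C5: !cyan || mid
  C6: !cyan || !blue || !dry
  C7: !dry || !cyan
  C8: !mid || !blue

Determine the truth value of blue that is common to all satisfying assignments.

False

Suppose blue = true.
Unit clause (!dry) forces dry = false.
Unit clause (!left) forces left = false.
Unit clause (mid) forces mid = true.
Now (!mid) is unsatisfied and unit — conflict.
So every satisfying assignment has blue = False.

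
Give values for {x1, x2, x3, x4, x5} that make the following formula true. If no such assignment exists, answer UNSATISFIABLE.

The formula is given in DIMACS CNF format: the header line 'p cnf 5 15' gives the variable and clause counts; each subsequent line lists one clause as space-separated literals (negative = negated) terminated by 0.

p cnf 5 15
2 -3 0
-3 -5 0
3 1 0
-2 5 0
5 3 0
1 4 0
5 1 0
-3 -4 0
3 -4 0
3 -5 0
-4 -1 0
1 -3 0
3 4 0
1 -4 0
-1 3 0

UNSATISFIABLE

Case x2 = True:
From the singleton clause (x5), x5 = True.
From the singleton clause (¬x3), x3 = False.
Now (x3) is unsatisfied and unit — conflict.
Backtrack on x2: now try x2 = False.
From the singleton clause (¬x3), x3 = False.
From the singleton clause (x1), x1 = True.
Now (¬x1) is unsatisfied and unit — conflict.
Either choice for x2 ends in contradiction.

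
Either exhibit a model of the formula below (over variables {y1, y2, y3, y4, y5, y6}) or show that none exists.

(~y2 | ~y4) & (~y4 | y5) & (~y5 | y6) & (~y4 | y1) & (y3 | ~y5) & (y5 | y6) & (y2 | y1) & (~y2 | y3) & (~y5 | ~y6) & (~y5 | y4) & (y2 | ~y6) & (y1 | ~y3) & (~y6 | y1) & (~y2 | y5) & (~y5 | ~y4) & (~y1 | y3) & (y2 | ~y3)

UNSATISFIABLE

Branch on y2: set y2 = 0.
Unit clause (y1) forces y1 = 1.
Unit clause (~y6) forces y6 = 0.
Unit clause (~y5) forces y5 = 0.
That conflicts with the unit clause (y5).
Undo y2 and try y2 = 1.
Unit clause (~y4) forces y4 = 0.
Unit clause (y3) forces y3 = 1.
Unit clause (~y5) forces y5 = 0.
That conflicts with the unit clause (y5).
Neither y2 = 1 nor y2 = 0 works.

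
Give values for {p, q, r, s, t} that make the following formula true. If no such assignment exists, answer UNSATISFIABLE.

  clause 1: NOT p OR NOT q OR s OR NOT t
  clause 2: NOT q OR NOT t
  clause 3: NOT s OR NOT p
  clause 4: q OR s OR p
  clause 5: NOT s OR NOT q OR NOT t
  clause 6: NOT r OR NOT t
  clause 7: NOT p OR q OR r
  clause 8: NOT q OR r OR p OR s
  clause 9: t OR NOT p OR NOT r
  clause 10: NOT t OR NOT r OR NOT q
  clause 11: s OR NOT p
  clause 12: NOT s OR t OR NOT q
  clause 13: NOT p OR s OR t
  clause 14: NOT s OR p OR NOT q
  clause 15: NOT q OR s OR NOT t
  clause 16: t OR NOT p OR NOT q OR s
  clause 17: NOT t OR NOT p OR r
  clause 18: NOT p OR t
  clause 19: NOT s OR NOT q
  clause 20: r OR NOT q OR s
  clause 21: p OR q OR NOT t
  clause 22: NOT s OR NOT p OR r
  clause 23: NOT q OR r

p=false; q=false; r=false; s=true; t=false

Suppose q = false.
Suppose s = true.
From the singleton clause (NOT p), p = false.
From the singleton clause (NOT t), t = false.
All clauses hold; r can take either value.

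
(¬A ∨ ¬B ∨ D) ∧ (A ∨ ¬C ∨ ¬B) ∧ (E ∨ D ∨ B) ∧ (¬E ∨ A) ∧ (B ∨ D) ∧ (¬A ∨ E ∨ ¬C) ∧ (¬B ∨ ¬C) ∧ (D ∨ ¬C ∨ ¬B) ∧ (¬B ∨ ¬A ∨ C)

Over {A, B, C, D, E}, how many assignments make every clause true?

There are 2^5 = 32 truth assignments over (A, B, C, D, E).
Split on A. With A = True, the clauses containing A are satisfied and ¬A drops from the rest; 3 of the 2^4 = 16 assignments to the other variables satisfy what remains.
With A = False, by the same count on the reduced clause set, 4 assignments work.
(One model: A=F, B=F, C=F, D=T, E=F.)
Total: 3 + 4 = 7.

7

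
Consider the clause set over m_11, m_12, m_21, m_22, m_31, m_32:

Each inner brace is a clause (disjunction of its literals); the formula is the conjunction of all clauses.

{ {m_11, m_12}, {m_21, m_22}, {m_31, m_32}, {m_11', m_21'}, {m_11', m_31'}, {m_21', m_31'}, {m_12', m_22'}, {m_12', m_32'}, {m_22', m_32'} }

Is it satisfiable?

No

Branch on m_11: set m_11 = 1.
From the singleton clause (m_21'), m_21 = 0.
From the singleton clause (m_22), m_22 = 1.
From the singleton clause (m_31'), m_31 = 0.
From the singleton clause (m_32), m_32 = 1.
Now (m_32') is unsatisfied and unit — conflict.
That branch fails; take m_11 = 0 instead.
From the singleton clause (m_12), m_12 = 1.
From the singleton clause (m_22'), m_22 = 0.
From the singleton clause (m_21), m_21 = 1.
From the singleton clause (m_31'), m_31 = 0.
From the singleton clause (m_32), m_32 = 1.
Now (m_32') is unsatisfied and unit — conflict.
Both values of m_11 lead to a conflict.
No assignment satisfies every clause.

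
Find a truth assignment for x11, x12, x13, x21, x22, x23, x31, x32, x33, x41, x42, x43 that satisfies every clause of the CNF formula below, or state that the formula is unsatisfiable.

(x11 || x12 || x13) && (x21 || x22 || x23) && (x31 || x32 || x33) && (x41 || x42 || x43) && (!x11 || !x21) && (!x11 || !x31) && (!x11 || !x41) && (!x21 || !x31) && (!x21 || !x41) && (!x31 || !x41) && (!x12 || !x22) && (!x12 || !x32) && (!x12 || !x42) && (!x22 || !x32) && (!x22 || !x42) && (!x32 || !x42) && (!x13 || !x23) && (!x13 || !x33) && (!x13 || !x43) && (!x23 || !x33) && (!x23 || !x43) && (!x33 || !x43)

UNSATISFIABLE

Try x11 = false.
Try x12 = true.
(!x22) alone gives x22 = false.
(!x32) alone gives x32 = false.
(!x42) alone gives x42 = false.
Try x21 = true.
(!x31) alone gives x31 = false.
(x33) alone gives x33 = true.
(!x41) alone gives x41 = false.
(x43) alone gives x43 = true.
But (!x43) is also a unit clause — contradiction.
So x21 must be the other value — set x21 = false.
(x23) alone gives x23 = true.
(!x13) alone gives x13 = false.
(!x33) alone gives x33 = false.
(x31) alone gives x31 = true.
(!x41) alone gives x41 = false.
(x43) alone gives x43 = true.
But (!x43) is also a unit clause — contradiction.
Both values of x21 lead to a conflict.
So x12 must be the other value — set x12 = false.
(x13) alone gives x13 = true.
(!x23) alone gives x23 = false.
(!x33) alone gives x33 = false.
(!x43) alone gives x43 = false.
Try x21 = true.
(!x31) alone gives x31 = false.
(x32) alone gives x32 = true.
(!x41) alone gives x41 = false.
(x42) alone gives x42 = true.
But (!x42) is also a unit clause — contradiction.
So x21 must be the other value — set x21 = false.
(x22) alone gives x22 = true.
(!x32) alone gives x32 = false.
(x31) alone gives x31 = true.
(!x41) alone gives x41 = false.
(x42) alone gives x42 = true.
But (!x42) is also a unit clause — contradiction.
Both values of x21 lead to a conflict.
Both values of x12 lead to a conflict.
So x11 must be the other value — set x11 = true.
(!x21) alone gives x21 = false.
(!x31) alone gives x31 = false.
(!x41) alone gives x41 = false.
Try x22 = true.
(!x12) alone gives x12 = false.
(!x32) alone gives x32 = false.
(x33) alone gives x33 = true.
(!x42) alone gives x42 = false.
(x43) alone gives x43 = true.
But (!x43) is also a unit clause — contradiction.
So x22 must be the other value — set x22 = false.
(x23) alone gives x23 = true.
(!x13) alone gives x13 = false.
(!x33) alone gives x33 = false.
(x32) alone gives x32 = true.
(!x12) alone gives x12 = false.
(!x42) alone gives x42 = false.
(x43) alone gives x43 = true.
But (!x43) is also a unit clause — contradiction.
Both values of x22 lead to a conflict.
Both values of x11 lead to a conflict.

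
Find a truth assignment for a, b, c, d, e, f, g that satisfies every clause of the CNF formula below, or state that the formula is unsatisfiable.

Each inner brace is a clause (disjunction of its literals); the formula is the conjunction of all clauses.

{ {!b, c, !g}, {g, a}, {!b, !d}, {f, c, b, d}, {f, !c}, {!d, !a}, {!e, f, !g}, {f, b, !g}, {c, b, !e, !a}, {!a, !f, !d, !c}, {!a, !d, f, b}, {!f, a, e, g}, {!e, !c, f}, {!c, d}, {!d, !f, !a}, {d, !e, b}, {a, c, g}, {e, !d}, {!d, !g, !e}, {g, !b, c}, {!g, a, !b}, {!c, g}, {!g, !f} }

Case g = false:
(a) alone gives a = true.
(!d) alone gives d = false.
(!c) alone gives c = false.
(!b) alone gives b = false.
(f) alone gives f = true.
(!e) alone gives e = false.
All clauses are satisfied.

a: true,  b: false,  c: false,  d: false,  e: false,  f: true,  g: false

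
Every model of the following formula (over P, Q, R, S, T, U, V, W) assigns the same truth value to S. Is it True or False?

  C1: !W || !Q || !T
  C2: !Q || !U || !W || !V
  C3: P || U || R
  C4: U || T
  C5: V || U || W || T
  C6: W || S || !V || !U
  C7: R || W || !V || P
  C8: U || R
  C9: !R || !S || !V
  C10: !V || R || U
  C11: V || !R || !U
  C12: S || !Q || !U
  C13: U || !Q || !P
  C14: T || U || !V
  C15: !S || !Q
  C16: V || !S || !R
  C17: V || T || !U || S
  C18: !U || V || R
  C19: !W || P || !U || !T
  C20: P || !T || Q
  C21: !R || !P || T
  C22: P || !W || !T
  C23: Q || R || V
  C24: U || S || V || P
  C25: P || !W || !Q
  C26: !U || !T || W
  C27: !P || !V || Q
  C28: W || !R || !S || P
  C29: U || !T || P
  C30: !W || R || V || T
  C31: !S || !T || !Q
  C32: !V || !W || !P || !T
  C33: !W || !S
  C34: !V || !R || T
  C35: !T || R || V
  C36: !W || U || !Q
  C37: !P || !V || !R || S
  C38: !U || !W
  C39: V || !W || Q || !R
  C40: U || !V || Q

Suppose S = true.
From the singleton clause (!Q), Q = false.
From the singleton clause (!W), W = false.
Suppose U = true.
From the singleton clause (!T), T = false.
Suppose R = false.
From the singleton clause (V), V = true.
From the singleton clause (P), P = true.
Now (!P) is unsatisfied and unit — conflict.
Undo R and try R = true.
From the singleton clause (!V), V = false.
Now (V) is unsatisfied and unit — conflict.
Either choice for R ends in contradiction.
Undo U and try U = false.
From the singleton clause (T), T = true.
From the singleton clause (R), R = true.
From the singleton clause (!V), V = false.
Now (V) is unsatisfied and unit — conflict.
Either choice for U ends in contradiction.
So every satisfying assignment has S = False.

False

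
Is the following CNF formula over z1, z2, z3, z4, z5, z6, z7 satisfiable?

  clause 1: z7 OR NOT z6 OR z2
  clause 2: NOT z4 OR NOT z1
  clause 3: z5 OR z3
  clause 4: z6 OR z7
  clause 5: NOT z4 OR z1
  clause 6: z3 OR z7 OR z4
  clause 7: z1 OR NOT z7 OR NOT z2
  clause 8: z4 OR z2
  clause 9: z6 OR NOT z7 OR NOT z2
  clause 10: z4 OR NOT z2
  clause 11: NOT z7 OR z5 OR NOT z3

Unsatisfiable

Branch on z4: set z4 = false.
Unit clause (z2) forces z2 = true.
But (NOT z2) is also a unit clause — contradiction.
Backtrack on z4: now try z4 = true.
Unit clause (NOT z1) forces z1 = false.
But (z1) is also a unit clause — contradiction.
Either choice for z4 ends in contradiction.
No assignment satisfies every clause.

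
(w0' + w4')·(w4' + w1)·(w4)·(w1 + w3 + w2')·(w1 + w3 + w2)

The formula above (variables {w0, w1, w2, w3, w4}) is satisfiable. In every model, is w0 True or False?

False

Suppose w0 = 1.
From the singleton clause (w4'), w4 = 0.
But (w4) is also a unit clause — contradiction.
So every satisfying assignment has w0 = False.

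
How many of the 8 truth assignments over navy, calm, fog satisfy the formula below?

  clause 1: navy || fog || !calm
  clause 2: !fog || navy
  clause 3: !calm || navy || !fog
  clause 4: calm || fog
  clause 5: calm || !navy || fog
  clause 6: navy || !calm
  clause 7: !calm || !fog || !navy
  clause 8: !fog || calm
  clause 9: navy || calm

1

There are 2^3 = 8 truth assignments over (navy, calm, fog).
Check each against the 9 clauses (columns in the order navy, calm, fog):
  F F F  ✗ fails (calm || fog)
  F F T  ✗ fails (!fog || navy)
  F T F  ✗ fails (navy || fog || !calm)
  F T T  ✗ fails (!fog || navy)
  T F F  ✗ fails (calm || fog)
  T F T  ✗ fails (!fog || calm)
  T T F  ✓ satisfies all
  T T T  ✗ fails (!calm || !fog || !navy)
1 of the 8 rows is a model.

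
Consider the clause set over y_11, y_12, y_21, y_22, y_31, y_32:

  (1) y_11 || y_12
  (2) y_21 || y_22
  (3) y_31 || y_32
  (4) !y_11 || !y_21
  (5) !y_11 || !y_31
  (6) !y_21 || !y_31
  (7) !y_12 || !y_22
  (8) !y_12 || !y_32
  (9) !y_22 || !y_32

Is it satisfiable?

No

Suppose y_11 = true.
The clause (!y_21) is unit, so y_21 = false.
The clause (y_22) is unit, so y_22 = true.
The clause (!y_31) is unit, so y_31 = false.
The clause (y_32) is unit, so y_32 = true.
But (!y_32) is also a unit clause — contradiction.
So y_11 must be the other value — set y_11 = false.
The clause (y_12) is unit, so y_12 = true.
The clause (!y_22) is unit, so y_22 = false.
The clause (y_21) is unit, so y_21 = true.
The clause (!y_31) is unit, so y_31 = false.
The clause (y_32) is unit, so y_32 = true.
But (!y_32) is also a unit clause — contradiction.
Both values of y_11 lead to a conflict.
No assignment satisfies every clause.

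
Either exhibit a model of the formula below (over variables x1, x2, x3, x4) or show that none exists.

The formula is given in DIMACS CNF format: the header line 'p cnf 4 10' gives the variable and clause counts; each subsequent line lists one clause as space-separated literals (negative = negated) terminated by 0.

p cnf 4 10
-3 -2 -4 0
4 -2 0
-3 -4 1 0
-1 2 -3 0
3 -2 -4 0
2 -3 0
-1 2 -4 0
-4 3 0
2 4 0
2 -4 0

Case x4 = True:
Unit clause (x3) forces x3 = True.
Unit clause (¬x2) forces x2 = False.
But (x2) is also a unit clause — contradiction.
Backtrack on x4: now try x4 = False.
Unit clause (¬x2) forces x2 = False.
But (x2) is also a unit clause — contradiction.
Both values of x4 lead to a conflict.

UNSATISFIABLE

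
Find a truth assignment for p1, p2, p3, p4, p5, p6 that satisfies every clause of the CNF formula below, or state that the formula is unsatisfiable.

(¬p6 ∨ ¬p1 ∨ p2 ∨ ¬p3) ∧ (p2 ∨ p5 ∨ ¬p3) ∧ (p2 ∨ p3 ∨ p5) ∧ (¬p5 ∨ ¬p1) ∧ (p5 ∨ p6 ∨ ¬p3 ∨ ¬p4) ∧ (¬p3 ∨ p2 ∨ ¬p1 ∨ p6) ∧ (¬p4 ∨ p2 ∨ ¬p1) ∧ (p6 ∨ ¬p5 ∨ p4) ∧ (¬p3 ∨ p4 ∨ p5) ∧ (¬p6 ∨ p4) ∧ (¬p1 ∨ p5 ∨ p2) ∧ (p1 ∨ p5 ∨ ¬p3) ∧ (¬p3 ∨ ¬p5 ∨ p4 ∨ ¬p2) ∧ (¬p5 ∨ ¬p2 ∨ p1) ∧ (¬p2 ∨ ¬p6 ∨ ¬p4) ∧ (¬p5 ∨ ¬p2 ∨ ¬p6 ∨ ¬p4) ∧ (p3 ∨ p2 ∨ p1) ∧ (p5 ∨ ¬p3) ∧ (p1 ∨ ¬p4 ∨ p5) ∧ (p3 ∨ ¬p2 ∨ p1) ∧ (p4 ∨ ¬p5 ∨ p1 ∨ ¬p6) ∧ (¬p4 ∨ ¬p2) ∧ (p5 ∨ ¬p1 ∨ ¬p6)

Try p5 = True.
(¬p1) alone gives p1 = False.
(¬p2) alone gives p2 = False.
(p3) alone gives p3 = True.
Try p6 = False.
(p4) alone gives p4 = True.
All clauses are satisfied.

p1=False; p2=False; p3=True; p4=True; p5=True; p6=False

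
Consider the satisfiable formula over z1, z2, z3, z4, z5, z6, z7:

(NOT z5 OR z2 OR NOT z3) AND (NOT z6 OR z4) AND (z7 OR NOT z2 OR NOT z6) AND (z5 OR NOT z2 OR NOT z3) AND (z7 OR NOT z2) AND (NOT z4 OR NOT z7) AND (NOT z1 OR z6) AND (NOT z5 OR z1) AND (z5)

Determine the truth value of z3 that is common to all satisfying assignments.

False

Suppose z3 = true.
(z5) alone gives z5 = true.
(z2) alone gives z2 = true.
(z7) alone gives z7 = true.
(NOT z4) alone gives z4 = false.
(NOT z6) alone gives z6 = false.
(NOT z1) alone gives z1 = false.
But (z1) is also a unit clause — contradiction.
So every satisfying assignment has z3 = False.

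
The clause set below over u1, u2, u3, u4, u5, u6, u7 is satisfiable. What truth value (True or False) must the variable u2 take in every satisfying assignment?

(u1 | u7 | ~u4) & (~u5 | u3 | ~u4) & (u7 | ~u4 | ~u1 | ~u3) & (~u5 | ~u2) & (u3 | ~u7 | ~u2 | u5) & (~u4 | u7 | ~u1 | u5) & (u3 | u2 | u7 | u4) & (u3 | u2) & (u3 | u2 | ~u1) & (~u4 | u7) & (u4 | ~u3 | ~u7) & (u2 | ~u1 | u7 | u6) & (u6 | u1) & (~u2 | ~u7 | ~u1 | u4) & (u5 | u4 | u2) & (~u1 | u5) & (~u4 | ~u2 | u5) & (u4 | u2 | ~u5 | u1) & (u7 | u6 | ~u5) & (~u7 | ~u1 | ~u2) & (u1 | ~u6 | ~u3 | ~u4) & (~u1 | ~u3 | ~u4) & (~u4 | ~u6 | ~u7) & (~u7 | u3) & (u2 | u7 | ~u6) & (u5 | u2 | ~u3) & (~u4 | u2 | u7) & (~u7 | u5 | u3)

True

Suppose u2 = 0.
From the singleton clause (u3), u3 = 1.
From the singleton clause (u5), u5 = 1.
Try u4 = 0.
From the singleton clause (~u7), u7 = 0.
From the singleton clause (u1), u1 = 1.
From the singleton clause (u6), u6 = 1.
But (~u6) is also a unit clause — contradiction.
Backtrack on u4: now try u4 = 1.
From the singleton clause (u7), u7 = 1.
From the singleton clause (~u1), u1 = 0.
From the singleton clause (u6), u6 = 1.
But (~u6) is also a unit clause — contradiction.
Neither u4 = 1 nor u4 = 0 works.
So every satisfying assignment has u2 = True.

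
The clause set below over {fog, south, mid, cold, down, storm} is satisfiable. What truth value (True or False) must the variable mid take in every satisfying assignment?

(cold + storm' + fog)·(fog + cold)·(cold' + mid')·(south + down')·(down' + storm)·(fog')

False

Suppose mid = 1.
(cold') alone gives cold = 0.
(fog) alone gives fog = 1.
Now (fog') is unsatisfied and unit — conflict.
So every satisfying assignment has mid = False.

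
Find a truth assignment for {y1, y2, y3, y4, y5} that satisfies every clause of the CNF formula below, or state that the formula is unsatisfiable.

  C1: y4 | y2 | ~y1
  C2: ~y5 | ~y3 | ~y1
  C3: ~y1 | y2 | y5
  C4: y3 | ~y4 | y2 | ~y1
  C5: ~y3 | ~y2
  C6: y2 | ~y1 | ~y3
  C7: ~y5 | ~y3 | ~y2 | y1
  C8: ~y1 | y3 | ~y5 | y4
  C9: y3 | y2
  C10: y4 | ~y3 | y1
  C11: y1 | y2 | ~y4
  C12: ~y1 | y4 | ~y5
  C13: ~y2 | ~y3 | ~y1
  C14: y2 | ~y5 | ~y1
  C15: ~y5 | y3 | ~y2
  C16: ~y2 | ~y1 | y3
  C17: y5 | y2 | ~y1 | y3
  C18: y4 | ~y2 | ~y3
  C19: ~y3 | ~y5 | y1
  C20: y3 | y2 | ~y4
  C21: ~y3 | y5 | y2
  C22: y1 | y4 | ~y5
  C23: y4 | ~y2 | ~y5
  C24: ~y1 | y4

Suppose y3 = 0.
From the singleton clause (y2), y2 = 1.
From the singleton clause (~y5), y5 = 0.
From the singleton clause (~y1), y1 = 0.
No clause remains; y4 is free.

y1: 0,  y2: 1,  y3: 0,  y4: 1,  y5: 0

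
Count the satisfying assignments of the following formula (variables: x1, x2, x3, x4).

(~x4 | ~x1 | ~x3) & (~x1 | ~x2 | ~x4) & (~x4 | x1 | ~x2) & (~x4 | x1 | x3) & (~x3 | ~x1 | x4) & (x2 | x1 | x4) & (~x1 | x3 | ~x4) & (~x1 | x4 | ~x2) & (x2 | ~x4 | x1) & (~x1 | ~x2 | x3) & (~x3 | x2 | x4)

There are 2^4 = 16 truth assignments over (x1, x2, x3, x4).
Split on x2. With x2 = 1, the clauses containing x2 are satisfied and ~x2 drops from the rest; 2 of the 2^3 = 8 assignments to the other variables satisfy what remains.
With x2 = 0, by the same count on the reduced clause set, 1 assignment works.
(One model: x1=F, x2=T, x3=F, x4=F.)
Total: 2 + 1 = 3.

3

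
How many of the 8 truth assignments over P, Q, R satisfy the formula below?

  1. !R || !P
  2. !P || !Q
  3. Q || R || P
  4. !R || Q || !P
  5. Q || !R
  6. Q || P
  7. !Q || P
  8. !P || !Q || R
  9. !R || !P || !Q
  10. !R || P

There are 2^3 = 8 truth assignments over (P, Q, R).
Check each against the 10 clauses (columns in the order P, Q, R):
  F F F  ✗ fails (Q || R || P)
  F F T  ✗ fails (Q || !R)
  F T F  ✗ fails (!Q || P)
  F T T  ✗ fails (!Q || P)
  T F F  ✓ satisfies all
  T F T  ✗ fails (!R || !P)
  T T F  ✗ fails (!P || !Q)
  T T T  ✗ fails (!R || !P)
1 of the 8 rows is a model.

1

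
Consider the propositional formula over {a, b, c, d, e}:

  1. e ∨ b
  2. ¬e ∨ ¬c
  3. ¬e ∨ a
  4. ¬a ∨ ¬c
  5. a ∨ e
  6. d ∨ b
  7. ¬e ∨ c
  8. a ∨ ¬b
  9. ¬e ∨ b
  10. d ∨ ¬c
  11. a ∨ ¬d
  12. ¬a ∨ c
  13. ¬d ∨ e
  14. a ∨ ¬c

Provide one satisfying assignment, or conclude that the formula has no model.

Try e = True.
The clause (¬c) is unit, so c = False.
That conflicts with the unit clause (c).
Undo e and try e = False.
The clause (b) is unit, so b = True.
The clause (a) is unit, so a = True.
The clause (¬c) is unit, so c = False.
That conflicts with the unit clause (c).
Either choice for e ends in contradiction.

UNSATISFIABLE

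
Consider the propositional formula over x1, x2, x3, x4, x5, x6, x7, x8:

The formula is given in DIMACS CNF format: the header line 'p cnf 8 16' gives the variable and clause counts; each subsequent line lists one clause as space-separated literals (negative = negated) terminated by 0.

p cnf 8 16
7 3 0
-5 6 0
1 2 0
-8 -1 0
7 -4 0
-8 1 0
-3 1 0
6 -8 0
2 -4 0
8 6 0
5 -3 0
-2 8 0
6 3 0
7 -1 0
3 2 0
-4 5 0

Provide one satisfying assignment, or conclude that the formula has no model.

x1: True,  x2: False,  x3: True,  x4: False,  x5: True,  x6: True,  x7: True,  x8: False

Branch on x7: set x7 = True.
Branch on x5: set x5 = True.
The clause (x6) is unit, so x6 = True.
Branch on x1: set x1 = True.
The clause (¬x8) is unit, so x8 = False.
The clause (¬x2) is unit, so x2 = False.
The clause (¬x4) is unit, so x4 = False.
The clause (x3) is unit, so x3 = True.
Every clause now holds.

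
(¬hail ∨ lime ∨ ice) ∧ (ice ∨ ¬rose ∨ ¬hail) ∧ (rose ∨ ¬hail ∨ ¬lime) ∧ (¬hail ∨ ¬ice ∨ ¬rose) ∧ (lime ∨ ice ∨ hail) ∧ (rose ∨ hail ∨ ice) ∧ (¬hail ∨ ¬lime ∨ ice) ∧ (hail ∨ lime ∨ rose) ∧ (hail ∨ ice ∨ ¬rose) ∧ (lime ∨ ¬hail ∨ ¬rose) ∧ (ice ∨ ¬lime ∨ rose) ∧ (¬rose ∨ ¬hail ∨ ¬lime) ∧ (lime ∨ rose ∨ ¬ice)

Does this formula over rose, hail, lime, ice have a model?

Yes

Suppose hail = False.
Suppose lime = True.
Suppose rose = True.
The clause (ice) is unit, so ice = True.
This assignment satisfies each clause.
A satisfying assignment: rose=True; hail=False; lime=True; ice=True.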